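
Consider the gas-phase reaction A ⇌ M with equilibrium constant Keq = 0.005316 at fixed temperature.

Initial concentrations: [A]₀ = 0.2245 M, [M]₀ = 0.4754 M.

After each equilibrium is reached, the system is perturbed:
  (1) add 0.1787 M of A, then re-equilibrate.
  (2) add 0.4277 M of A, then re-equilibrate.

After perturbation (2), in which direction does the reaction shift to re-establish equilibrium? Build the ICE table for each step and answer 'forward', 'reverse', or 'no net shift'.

Direction: forward

Q₀ = 2.118 vs Keq = 0.005316 ⇒ Q>K, reverse
Step 1:
                  A         M
  I          0.2245    0.4754
  C          0.4717   -0.4717
  E          0.6962  0.003701
  solve Keq expr → x = -0.4717; check Q = 0.005316
Then add 0.1787 M of A.
Step 2:
                  A         M
  I          0.8749  0.003701
  C       -9.4495e-04 9.4495e-04
  E           0.874  0.004646
  solve Keq expr → x = 9.4495e-04; check Q = 0.005316
Then add 0.4277 M of A.
Step 3:
                  A         M
  I           1.302  0.004646
  C       -0.002262  0.002262
  E           1.299  0.006908
  solve Keq expr → x = 0.002262; check Q = 0.005316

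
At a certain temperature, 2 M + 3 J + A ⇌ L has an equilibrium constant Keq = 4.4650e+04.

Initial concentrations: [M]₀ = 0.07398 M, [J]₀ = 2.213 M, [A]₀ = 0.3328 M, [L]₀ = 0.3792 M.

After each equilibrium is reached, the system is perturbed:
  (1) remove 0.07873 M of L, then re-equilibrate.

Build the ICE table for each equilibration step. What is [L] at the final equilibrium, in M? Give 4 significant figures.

[L]_eq = 0.3366 M

Q₀ = 19.21 vs Keq = 4.4650e+04 ⇒ Q<K, forward
Step 1:
                    M           J           A           L
  init        0.07398       2.213      0.3328      0.3792
  Δ          -0.07215     -0.1082    -0.03607     0.03607
  eq         0.001833       2.105      0.2967      0.4153
  solve Keq expr → x = 0.03607; check Q = 4.4650e+04
Then remove 0.07873 M of L.
Step 2:
                    M           J           A           L
  init       0.001833       2.105      0.2967      0.3365
  Δ       -1.8212e-04 -2.7319e-04 -9.1062e-05  9.1062e-05
  eq         0.001651       2.105      0.2966      0.3366
  solve Keq expr → x = 9.1062e-05; check Q = 4.4650e+04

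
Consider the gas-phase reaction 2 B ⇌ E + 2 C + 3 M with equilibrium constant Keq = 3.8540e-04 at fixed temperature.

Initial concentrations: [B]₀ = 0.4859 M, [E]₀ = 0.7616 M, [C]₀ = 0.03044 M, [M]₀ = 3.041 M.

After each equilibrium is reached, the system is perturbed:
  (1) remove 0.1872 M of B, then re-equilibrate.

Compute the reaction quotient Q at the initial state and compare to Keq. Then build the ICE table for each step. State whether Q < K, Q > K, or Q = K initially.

Q₀ = 0.08406 vs Keq = 3.8540e-04 ⇒ Q>K, reverse
Step 1:
                  B         E         C         M
  init       0.4859    0.7616   0.03044     3.041
  Δ         0.02819   -0.0141  -0.02819  -0.04229
  eq         0.5141    0.7475  0.002248     2.999
  solve Keq expr → x = -0.0141; check Q = 3.8540e-04
Then remove 0.1872 M of B.
Step 2:
                  B         E         C         M
  init       0.3269    0.7475  0.002248     2.999
  Δ       8.1374e-04 -4.0687e-04 -8.1374e-04 -0.001221
  eq         0.3277    0.7471  0.001434     2.997
  solve Keq expr → x = -4.0687e-04; check Q = 3.8540e-04

Q₀ = 0.08406; Q > K (proceeds reverse)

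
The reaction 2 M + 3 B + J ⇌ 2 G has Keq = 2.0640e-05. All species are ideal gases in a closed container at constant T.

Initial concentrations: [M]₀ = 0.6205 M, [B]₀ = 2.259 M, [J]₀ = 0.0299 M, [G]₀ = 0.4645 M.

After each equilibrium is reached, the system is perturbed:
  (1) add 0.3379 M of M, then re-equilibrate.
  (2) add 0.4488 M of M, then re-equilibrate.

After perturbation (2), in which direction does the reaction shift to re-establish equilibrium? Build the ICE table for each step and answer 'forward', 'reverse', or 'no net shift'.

Direction: forward

Q₀ = 1.626 vs Keq = 2.0640e-05 ⇒ Q>K, reverse
Step 1:
                   M          B          J          G
  init        0.6205      2.259     0.0299     0.4645
  Δ           0.4521     0.6781      0.226    -0.4521
  eq           1.073      2.937     0.2559    0.01241
  solve Keq expr → x = -0.226; check Q = 2.0640e-05
Then add 0.3379 M of M.
Step 2:
                   M          B          J          G
  init          1.41      2.937     0.2559    0.01241
  Δ        -0.003759  -0.005639   -0.00188   0.003759
  eq           1.407      2.931     0.2541    0.01617
  solve Keq expr → x = 0.00188; check Q = 2.0640e-05
Then add 0.4488 M of M.
Step 3:
                   M          B          J          G
  init         1.856      2.931     0.2541    0.01617
  Δ        -0.004919  -0.007378  -0.002459   0.004919
  eq           1.851      2.924     0.2516    0.02109
  solve Keq expr → x = 0.002459; check Q = 2.0640e-05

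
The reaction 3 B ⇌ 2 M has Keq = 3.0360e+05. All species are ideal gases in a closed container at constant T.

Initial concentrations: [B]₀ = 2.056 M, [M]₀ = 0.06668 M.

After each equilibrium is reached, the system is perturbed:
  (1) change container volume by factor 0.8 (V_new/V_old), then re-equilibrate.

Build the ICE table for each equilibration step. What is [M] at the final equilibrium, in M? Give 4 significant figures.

Q₀ = 5.1159e-04 vs Keq = 3.0360e+05 ⇒ Q<K, forward
Step 1:
                   B          M
  init         2.056    0.06668
  Δ           -2.037      1.358
  eq         0.01884      1.425
  solve Keq expr → x = 0.6791; check Q = 3.0360e+05
Then change container volume by factor 0.8 (V_new/V_old).
Step 2:
                   B          M
  init       0.02355      1.781
  Δ        -0.001679   0.001119
  eq         0.02187      1.782
  solve Keq expr → x = 5.5963e-04; check Q = 3.0360e+05

[M]_eq = 1.782 M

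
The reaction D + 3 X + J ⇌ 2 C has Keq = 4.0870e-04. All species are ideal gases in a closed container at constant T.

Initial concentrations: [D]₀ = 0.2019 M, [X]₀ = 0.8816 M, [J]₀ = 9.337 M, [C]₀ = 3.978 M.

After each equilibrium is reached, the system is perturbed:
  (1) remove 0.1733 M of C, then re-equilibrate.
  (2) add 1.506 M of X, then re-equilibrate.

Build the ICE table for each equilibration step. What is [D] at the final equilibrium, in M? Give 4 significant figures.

Q₀ = 12.25 vs Keq = 4.0870e-04 ⇒ Q>K, reverse
Step 1:
                  D         X         J         C
  Initial    0.2019    0.8816     9.337     3.978
  Change      1.468     4.403     1.468    -2.935
  Equil       1.669     5.284      10.8     1.043
  solve Keq expr → x = -1.468; check Q = 4.0870e-04
Then remove 0.1733 M of C.
Step 2:
                  D         X         J         C
  Initial     1.669     5.284      10.8    0.8696
  Change    -0.0537   -0.1611   -0.0537    0.1074
  Equil       1.616     5.123     10.75     0.977
  solve Keq expr → x = 0.0537; check Q = 4.0870e-04
Then add 1.506 M of X.
Step 3:
                  D         X         J         C
  Initial     1.616     6.629     10.75     0.977
  Change    -0.1343   -0.4029   -0.1343    0.2686
  Equil       1.481     6.226     10.62     1.246
  solve Keq expr → x = 0.1343; check Q = 4.0870e-04

[D]_eq = 1.481 M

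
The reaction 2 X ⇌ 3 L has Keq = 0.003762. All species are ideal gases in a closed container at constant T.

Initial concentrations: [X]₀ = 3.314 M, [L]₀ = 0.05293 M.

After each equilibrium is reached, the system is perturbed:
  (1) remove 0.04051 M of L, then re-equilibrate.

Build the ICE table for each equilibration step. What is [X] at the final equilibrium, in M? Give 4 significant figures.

Q₀ = 1.3502e-05 vs Keq = 0.003762 ⇒ Q<K, forward
Step 1:
                  X         L
  Initial     3.314   0.05293
  Change    -0.1865    0.2797
  Equil       3.128    0.3326
  solve Keq expr → x = 0.09323; check Q = 0.003762
Then remove 0.04051 M of L.
Step 2:
                  X         L
  Initial     3.128    0.2921
  Change   -0.02579   0.03868
  Equil       3.102    0.3308
  solve Keq expr → x = 0.01289; check Q = 0.003762

[X]_eq = 3.102 M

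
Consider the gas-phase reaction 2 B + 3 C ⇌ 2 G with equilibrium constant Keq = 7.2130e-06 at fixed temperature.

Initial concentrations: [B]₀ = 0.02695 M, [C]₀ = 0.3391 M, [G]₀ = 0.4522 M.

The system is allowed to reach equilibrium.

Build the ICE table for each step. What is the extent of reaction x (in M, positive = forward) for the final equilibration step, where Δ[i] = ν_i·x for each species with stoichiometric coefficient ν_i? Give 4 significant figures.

Q₀ = 7220 vs Keq = 7.2130e-06 ⇒ Q>K, reverse
Step 1:
                  B         C         G
  init      0.02695    0.3391    0.4522
  Δ          0.4509    0.6763   -0.4509
  eq         0.4778     1.015  0.001313
  solve Keq expr → x = -0.2254; check Q = 7.2130e-06

x = -0.2254 M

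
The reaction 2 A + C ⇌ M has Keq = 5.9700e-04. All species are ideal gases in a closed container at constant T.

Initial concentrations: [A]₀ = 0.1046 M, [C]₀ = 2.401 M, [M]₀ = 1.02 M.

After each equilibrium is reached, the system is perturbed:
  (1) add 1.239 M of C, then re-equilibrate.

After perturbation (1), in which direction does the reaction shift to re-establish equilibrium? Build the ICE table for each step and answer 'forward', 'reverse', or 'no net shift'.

Q₀ = 38.83 vs Keq = 5.9700e-04 ⇒ Q>K, reverse
Step 1:
                   A          C          M
  I           0.1046      2.401       1.02
  C            2.022      1.011     -1.011
  E            2.126      3.412   0.009208
  solve Keq expr → x = -1.011; check Q = 5.9700e-04
Then add 1.239 M of C.
Step 2:
                   A          C          M
  I            2.126      4.651   0.009208
  C        -0.006517  -0.003258   0.003258
  E             2.12      4.648    0.01247
  solve Keq expr → x = 0.003258; check Q = 5.9700e-04

Direction: forward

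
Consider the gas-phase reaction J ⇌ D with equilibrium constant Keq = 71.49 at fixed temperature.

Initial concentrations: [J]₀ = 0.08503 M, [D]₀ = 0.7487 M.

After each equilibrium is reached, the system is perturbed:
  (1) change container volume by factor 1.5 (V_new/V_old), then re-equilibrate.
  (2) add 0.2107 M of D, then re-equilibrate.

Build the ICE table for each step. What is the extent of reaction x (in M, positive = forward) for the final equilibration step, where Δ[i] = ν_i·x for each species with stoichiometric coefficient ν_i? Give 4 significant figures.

x = -0.002907 M

Q₀ = 8.805 vs Keq = 71.49 ⇒ Q<K, forward
Step 1:
                    J           D
  I           0.08503      0.7487
  C          -0.07353     0.07353
  E            0.0115      0.8222
  solve Keq expr → x = 0.07353; check Q = 71.49
Then change container volume by factor 1.5 (V_new/V_old).
Step 2:
                    J           D
  I          0.007668      0.5482
  C                 0           0
  E          0.007668      0.5482
  solve Keq expr → x = 0; check Q = 71.49
Then add 0.2107 M of D.
Step 3:
                    J           D
  I          0.007668      0.7589
  C          0.002907   -0.002907
  E           0.01057      0.7559
  solve Keq expr → x = -0.002907; check Q = 71.49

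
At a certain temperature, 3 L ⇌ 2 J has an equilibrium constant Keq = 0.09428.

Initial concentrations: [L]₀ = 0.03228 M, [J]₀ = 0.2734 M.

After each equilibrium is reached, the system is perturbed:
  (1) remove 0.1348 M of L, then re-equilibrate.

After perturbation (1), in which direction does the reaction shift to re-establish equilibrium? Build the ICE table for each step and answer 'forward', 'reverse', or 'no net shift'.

Direction: reverse

Q₀ = 2222 vs Keq = 0.09428 ⇒ Q>K, reverse
Step 1:
                   L          J
  I          0.03228     0.2734
  C           0.3156    -0.2104
  E           0.3479      0.063
  solve Keq expr → x = -0.1052; check Q = 0.09428
Then remove 0.1348 M of L.
Step 2:
                   L          J
  I           0.2131      0.063
  C          0.03693   -0.02462
  E             0.25    0.03838
  solve Keq expr → x = -0.01231; check Q = 0.09428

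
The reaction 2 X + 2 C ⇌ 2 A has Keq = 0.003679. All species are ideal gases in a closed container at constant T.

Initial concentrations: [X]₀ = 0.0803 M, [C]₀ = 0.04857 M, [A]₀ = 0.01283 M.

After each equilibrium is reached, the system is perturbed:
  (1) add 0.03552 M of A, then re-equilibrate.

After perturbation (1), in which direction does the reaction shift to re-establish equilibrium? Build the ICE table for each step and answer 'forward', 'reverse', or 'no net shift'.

Direction: reverse

Q₀ = 10.82 vs Keq = 0.003679 ⇒ Q>K, reverse
Step 1:
                    X           C           A
  Initial      0.0803     0.04857     0.01283
  Change      0.01249     0.01249    -0.01249
  Equil       0.09279     0.06106  3.4362e-04
  solve Keq expr → x = -0.006243; check Q = 0.003679
Then add 0.03552 M of A.
Step 2:
                    X           C           A
  Initial     0.09279     0.06106     0.03586
  Change      0.03512     0.03512    -0.03512
  Equil        0.1279     0.09617  7.4612e-04
  solve Keq expr → x = -0.01756; check Q = 0.003679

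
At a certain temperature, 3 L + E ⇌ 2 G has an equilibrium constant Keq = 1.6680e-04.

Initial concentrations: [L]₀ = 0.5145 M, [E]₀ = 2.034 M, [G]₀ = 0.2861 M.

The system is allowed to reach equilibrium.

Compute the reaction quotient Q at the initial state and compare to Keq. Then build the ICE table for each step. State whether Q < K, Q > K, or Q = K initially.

Q₀ = 0.2955 vs Keq = 1.6680e-04 ⇒ Q>K, reverse
Step 1:
                  L         E         G
  I          0.5145     2.034    0.2861
  C           0.404    0.1347   -0.2694
  E          0.9185     2.169   0.01674
  solve Keq expr → x = -0.1347; check Q = 1.6680e-04

Q₀ = 0.2955; Q > K (proceeds reverse)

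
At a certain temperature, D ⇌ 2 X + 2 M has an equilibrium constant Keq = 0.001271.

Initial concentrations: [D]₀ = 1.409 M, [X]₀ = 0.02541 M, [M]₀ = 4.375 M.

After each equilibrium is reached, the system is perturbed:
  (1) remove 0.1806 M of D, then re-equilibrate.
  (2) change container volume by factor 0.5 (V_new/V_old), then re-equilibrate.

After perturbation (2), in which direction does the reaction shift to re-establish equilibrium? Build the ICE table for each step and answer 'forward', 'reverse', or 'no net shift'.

Q₀ = 0.008771 vs Keq = 0.001271 ⇒ Q>K, reverse
Step 1:
                    D           X           M
  init          1.409     0.02541       4.375
  Δ          0.007838    -0.01568    -0.01568
  eq            1.417    0.009734       4.359
  solve Keq expr → x = -0.007838; check Q = 0.001271
Then remove 0.1806 M of D.
Step 2:
                    D           X           M
  init          1.236    0.009734       4.359
  Δ        3.1952e-04 -6.3905e-04 -6.3905e-04
  eq            1.237    0.009095       4.359
  solve Keq expr → x = -3.1952e-04; check Q = 0.001271
Then change container volume by factor 0.5 (V_new/V_old).
Step 3:
                    D           X           M
  init          2.473     0.01819       8.717
  Δ          0.005872    -0.01174    -0.01174
  eq            2.479    0.006448       8.706
  solve Keq expr → x = -0.005872; check Q = 0.001271

Direction: reverse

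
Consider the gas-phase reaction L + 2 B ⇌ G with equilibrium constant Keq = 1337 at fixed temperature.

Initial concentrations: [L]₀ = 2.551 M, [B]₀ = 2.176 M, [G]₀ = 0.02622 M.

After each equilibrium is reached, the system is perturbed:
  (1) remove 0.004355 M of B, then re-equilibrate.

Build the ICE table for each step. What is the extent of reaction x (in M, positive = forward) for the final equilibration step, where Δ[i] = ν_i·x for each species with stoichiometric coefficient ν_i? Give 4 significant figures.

x = -0.002157 M

Q₀ = 0.002171 vs Keq = 1337 ⇒ Q<K, forward
Step 1:
                  L         B         G
  I           2.551     2.176   0.02622
  C          -1.076    -2.152     1.076
  E           1.475   0.02364     1.102
  solve Keq expr → x = 1.076; check Q = 1337
Then remove 0.004355 M of B.
Step 2:
                  L         B         G
  I           1.475   0.01929     1.102
  C        0.002157  0.004315 -0.002157
  E           1.477    0.0236       1.1
  solve Keq expr → x = -0.002157; check Q = 1337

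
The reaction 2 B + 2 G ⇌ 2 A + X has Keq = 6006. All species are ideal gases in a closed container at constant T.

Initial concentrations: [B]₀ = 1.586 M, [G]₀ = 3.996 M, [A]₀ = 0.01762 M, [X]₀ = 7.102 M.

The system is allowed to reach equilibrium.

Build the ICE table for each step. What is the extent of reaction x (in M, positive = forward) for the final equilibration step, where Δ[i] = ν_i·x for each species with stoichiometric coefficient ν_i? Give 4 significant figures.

x = 0.7812 M

Q₀ = 5.4895e-05 vs Keq = 6006 ⇒ Q<K, forward
Step 1:
                    B           G           A           X
  Initial       1.586       3.996     0.01762       7.102
  Change       -1.562      -1.562       1.562      0.7812
  Equil       0.02352       2.434        1.58       7.883
  solve Keq expr → x = 0.7812; check Q = 6006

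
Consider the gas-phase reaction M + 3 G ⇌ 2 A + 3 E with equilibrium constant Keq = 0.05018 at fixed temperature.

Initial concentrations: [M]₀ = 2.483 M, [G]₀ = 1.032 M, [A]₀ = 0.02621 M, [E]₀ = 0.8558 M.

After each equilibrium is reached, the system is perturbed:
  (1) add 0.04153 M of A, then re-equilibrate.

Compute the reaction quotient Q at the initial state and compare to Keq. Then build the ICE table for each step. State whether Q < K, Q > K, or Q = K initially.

Q₀ = 1.5777e-04; Q < K (proceeds forward)

Q₀ = 1.5777e-04 vs Keq = 0.05018 ⇒ Q<K, forward
Step 1:
                   M          G          A          E
  I            2.483      1.032    0.02621     0.8558
  C         -0.08667      -0.26     0.1733       0.26
  E            2.396      0.772     0.1996      1.116
  solve Keq expr → x = 0.08667; check Q = 0.05018
Then add 0.04153 M of A.
Step 2:
                   M          G          A          E
  I            2.396      0.772     0.2411      1.116
  C          0.01012    0.03036   -0.02024   -0.03036
  E            2.406     0.8023     0.2208      1.085
  solve Keq expr → x = -0.01012; check Q = 0.05018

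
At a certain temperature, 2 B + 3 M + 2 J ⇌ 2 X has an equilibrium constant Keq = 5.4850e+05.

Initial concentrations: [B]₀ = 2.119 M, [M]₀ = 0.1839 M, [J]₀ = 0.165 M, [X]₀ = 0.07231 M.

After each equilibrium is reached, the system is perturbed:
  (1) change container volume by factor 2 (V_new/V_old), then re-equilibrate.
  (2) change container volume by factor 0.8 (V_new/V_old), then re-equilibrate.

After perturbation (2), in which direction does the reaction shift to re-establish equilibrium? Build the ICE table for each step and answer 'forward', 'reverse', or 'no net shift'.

Direction: forward

Q₀ = 6.877 vs Keq = 5.4850e+05 ⇒ Q<K, forward
Step 1:
                    B           M           J           X
  init          2.119      0.1839       0.165     0.07231
  Δ            -0.111     -0.1666      -0.111       0.111
  eq            2.008     0.01735     0.05396      0.1833
  solve Keq expr → x = 0.05552; check Q = 5.4850e+05
Then change container volume by factor 2 (V_new/V_old).
Step 2:
                    B           M           J           X
  init          1.004    0.008673     0.02698     0.09167
  Δ          0.008479     0.01272    0.008479   -0.008479
  eq            1.012     0.02139     0.03546     0.08319
  solve Keq expr → x = -0.00424; check Q = 5.4850e+05
Then change container volume by factor 0.8 (V_new/V_old).
Step 3:
                    B           M           J           X
  init          1.266     0.02674     0.04433       0.104
  Δ         -0.004285   -0.006428   -0.004285    0.004285
  eq            1.261     0.02031     0.04004      0.1083
  solve Keq expr → x = 0.002143; check Q = 5.4850e+05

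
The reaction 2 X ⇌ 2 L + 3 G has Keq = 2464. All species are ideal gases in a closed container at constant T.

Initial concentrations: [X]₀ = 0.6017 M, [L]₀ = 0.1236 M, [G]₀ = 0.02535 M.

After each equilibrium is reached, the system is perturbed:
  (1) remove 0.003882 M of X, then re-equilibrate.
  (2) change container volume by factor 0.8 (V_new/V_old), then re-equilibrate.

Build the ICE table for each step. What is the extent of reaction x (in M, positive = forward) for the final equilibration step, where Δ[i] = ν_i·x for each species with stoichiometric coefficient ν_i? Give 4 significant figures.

x = -0.002859 M

Q₀ = 6.8740e-07 vs Keq = 2464 ⇒ Q<K, forward
Step 1:
                    X           L           G
  I            0.6017      0.1236     0.02535
  C           -0.5892      0.5892      0.8839
  E           0.01245      0.7128      0.9092
  solve Keq expr → x = 0.2946; check Q = 2464
Then remove 0.003882 M of X.
Step 2:
                    X           L           G
  I          0.008568      0.7128      0.9092
  C          0.003704   -0.003704   -0.005556
  E           0.01227      0.7091      0.9037
  solve Keq expr → x = -0.001852; check Q = 2464
Then change container volume by factor 0.8 (V_new/V_old).
Step 3:
                    X           L           G
  I           0.01534      0.8864        1.13
  C          0.005718   -0.005718   -0.008577
  E           0.02106      0.8807       1.121
  solve Keq expr → x = -0.002859; check Q = 2464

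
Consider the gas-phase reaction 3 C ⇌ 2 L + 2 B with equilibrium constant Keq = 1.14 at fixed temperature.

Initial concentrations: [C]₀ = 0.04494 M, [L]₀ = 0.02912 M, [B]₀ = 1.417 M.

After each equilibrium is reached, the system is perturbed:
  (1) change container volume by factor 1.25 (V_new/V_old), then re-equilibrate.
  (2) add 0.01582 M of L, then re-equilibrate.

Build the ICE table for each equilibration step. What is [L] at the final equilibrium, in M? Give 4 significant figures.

[L]_eq = 0.01729 M

Q₀ = 18.76 vs Keq = 1.14 ⇒ Q>K, reverse
Step 1:
                  C         L         B
  Initial   0.04494   0.02912     1.417
  Change    0.02331  -0.01554  -0.01554
  Equil     0.06825   0.01358     1.401
  solve Keq expr → x = -0.007769; check Q = 1.14
Then change container volume by factor 1.25 (V_new/V_old).
Step 2:
                  C         L         B
  Initial    0.0546   0.01087     1.121
  Change  -0.001276 8.5041e-04 8.5041e-04
  Equil     0.05332   0.01172     1.122
  solve Keq expr → x = 4.2521e-04; check Q = 1.14
Then add 0.01582 M of L.
Step 3:
                  C         L         B
  Initial   0.05332   0.02754     1.122
  Change    0.01537  -0.01025  -0.01025
  Equil     0.06869   0.01729     1.112
  solve Keq expr → x = -0.005123; check Q = 1.14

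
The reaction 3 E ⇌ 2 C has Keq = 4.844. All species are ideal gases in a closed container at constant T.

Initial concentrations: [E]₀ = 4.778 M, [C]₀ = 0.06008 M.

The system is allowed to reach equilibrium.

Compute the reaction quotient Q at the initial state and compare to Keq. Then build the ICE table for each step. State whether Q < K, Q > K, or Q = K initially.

Q₀ = 3.3092e-05; Q < K (proceeds forward)

Q₀ = 3.3092e-05 vs Keq = 4.844 ⇒ Q<K, forward
Step 1:
                   E          C
  Initial      4.778    0.06008
  Change      -3.685      2.456
  Equil        1.093      2.516
  solve Keq expr → x = 1.228; check Q = 4.844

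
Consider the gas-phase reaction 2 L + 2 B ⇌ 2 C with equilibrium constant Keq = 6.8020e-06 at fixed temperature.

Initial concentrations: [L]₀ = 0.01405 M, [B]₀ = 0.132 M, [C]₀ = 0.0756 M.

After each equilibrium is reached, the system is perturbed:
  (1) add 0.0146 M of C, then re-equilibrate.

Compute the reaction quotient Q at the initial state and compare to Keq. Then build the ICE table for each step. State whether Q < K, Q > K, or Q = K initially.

Q₀ = 1662; Q > K (proceeds reverse)

Q₀ = 1662 vs Keq = 6.8020e-06 ⇒ Q>K, reverse
Step 1:
                  L         B         C
  init      0.01405     0.132    0.0756
  Δ         0.07555   0.07555  -0.07555
  eq         0.0896    0.2076 4.8502e-05
  solve Keq expr → x = -0.03778; check Q = 6.8020e-06
Then add 0.0146 M of C.
Step 2:
                  L         B         C
  init       0.0896    0.2076   0.01465
  Δ         0.01459   0.01459  -0.01459
  eq         0.1042    0.2221 6.0363e-05
  solve Keq expr → x = -0.007294; check Q = 6.8020e-06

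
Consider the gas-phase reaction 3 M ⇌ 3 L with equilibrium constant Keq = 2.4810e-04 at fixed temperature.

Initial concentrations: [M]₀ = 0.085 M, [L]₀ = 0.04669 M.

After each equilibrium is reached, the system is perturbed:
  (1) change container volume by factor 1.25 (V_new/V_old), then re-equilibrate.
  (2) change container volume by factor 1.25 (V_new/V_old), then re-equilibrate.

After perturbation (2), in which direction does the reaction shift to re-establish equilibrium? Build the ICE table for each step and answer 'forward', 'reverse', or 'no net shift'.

Direction: no net shift

Q₀ = 0.1657 vs Keq = 2.4810e-04 ⇒ Q>K, reverse
Step 1:
                   M          L
  I            0.085    0.04669
  C           0.0389    -0.0389
  E           0.1239   0.007786
  solve Keq expr → x = -0.01297; check Q = 2.4810e-04
Then change container volume by factor 1.25 (V_new/V_old).
Step 2:
                   M          L
  I          0.09912   0.006229
  C                0          0
  E          0.09912   0.006229
  solve Keq expr → x = 0; check Q = 2.4810e-04
Then change container volume by factor 1.25 (V_new/V_old).
Step 3:
                   M          L
  I           0.0793   0.004983
  C                0          0
  E           0.0793   0.004983
  solve Keq expr → x = 0; check Q = 2.4810e-04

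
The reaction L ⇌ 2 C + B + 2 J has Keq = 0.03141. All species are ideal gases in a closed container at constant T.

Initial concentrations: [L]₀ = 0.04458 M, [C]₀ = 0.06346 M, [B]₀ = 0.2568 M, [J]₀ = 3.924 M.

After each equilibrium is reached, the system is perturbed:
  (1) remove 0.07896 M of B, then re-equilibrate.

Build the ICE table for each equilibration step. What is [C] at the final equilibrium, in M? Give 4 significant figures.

Q₀ = 0.3572 vs Keq = 0.03141 ⇒ Q>K, reverse
Step 1:
                  L         C         B         J
  I         0.04458   0.06346    0.2568     3.924
  C         0.01984  -0.03967  -0.01984  -0.03967
  E         0.06442   0.02379     0.237     3.884
  solve Keq expr → x = -0.01984; check Q = 0.03141
Then remove 0.07896 M of B.
Step 2:
                  L         C         B         J
  I         0.06442   0.02379     0.158     3.884
  C       -0.002291  0.004582  0.002291  0.004582
  E         0.06212   0.02837    0.1603     3.889
  solve Keq expr → x = 0.002291; check Q = 0.03141

[C]_eq = 0.02837 M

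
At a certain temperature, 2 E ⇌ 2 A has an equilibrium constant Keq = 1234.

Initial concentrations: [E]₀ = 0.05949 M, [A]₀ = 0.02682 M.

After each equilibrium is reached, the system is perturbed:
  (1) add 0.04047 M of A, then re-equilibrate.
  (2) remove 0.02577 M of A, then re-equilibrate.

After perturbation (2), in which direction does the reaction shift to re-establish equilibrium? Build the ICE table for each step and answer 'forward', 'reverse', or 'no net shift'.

Q₀ = 0.2032 vs Keq = 1234 ⇒ Q<K, forward
Step 1:
                    E           A
  I           0.05949     0.02682
  C           -0.0571      0.0571
  E          0.002389     0.08392
  solve Keq expr → x = 0.02855; check Q = 1234
Then add 0.04047 M of A.
Step 2:
                    E           A
  I          0.002389      0.1244
  C           0.00112    -0.00112
  E          0.003509      0.1233
  solve Keq expr → x = -5.6009e-04; check Q = 1234
Then remove 0.02577 M of A.
Step 3:
                    E           A
  I          0.003509      0.0975
  C       -7.1329e-04  7.1329e-04
  E          0.002796     0.09821
  solve Keq expr → x = 3.5665e-04; check Q = 1234

Direction: forward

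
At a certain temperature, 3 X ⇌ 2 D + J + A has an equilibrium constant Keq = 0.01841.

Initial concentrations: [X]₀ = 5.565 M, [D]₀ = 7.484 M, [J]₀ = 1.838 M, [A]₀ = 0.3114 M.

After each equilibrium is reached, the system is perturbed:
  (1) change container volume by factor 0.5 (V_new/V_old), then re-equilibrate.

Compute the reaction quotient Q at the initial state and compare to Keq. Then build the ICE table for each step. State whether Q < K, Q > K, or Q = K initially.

Q₀ = 0.186; Q > K (proceeds reverse)

Q₀ = 0.186 vs Keq = 0.01841 ⇒ Q>K, reverse
Step 1:
                   X          D          J          A
  init         5.565      7.484      1.838     0.3114
  Δ            0.754    -0.5027    -0.2513    -0.2513
  eq           6.319      6.981      1.587    0.06007
  solve Keq expr → x = -0.2513; check Q = 0.01841
Then change container volume by factor 0.5 (V_new/V_old).
Step 2:
                   X          D          J          A
  init         12.64      13.96      3.173     0.1201
  Δ           0.1666     -0.111   -0.05552   -0.05552
  eq            12.8      13.85      3.118    0.06461
  solve Keq expr → x = -0.05552; check Q = 0.01841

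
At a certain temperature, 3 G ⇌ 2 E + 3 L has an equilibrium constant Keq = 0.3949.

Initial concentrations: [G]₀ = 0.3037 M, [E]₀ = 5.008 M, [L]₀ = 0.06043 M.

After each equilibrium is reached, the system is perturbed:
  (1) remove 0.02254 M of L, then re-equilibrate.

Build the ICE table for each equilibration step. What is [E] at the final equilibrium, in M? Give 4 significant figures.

Q₀ = 0.1976 vs Keq = 0.3949 ⇒ Q<K, forward
Step 1:
                  G         E         L
  Initial    0.3037     5.008   0.06043
  Change   -0.01248  0.008321   0.01248
  Equil      0.2912     5.016   0.07291
  solve Keq expr → x = 0.00416; check Q = 0.3949
Then remove 0.02254 M of L.
Step 2:
                  G         E         L
  Initial    0.2912     5.016   0.05037
  Change   -0.01794   0.01196   0.01794
  Equil      0.2733     5.028   0.06831
  solve Keq expr → x = 0.00598; check Q = 0.3949

[E]_eq = 5.028 M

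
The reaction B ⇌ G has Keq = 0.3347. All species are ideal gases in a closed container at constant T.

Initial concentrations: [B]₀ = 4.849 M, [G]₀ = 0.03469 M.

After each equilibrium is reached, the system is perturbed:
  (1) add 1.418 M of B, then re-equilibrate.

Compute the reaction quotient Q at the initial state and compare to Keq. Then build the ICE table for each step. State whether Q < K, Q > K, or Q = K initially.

Q₀ = 0.007154; Q < K (proceeds forward)

Q₀ = 0.007154 vs Keq = 0.3347 ⇒ Q<K, forward
Step 1:
                    B           G
  init          4.849     0.03469
  Δ             -1.19        1.19
  eq            3.659       1.225
  solve Keq expr → x = 1.19; check Q = 0.3347
Then add 1.418 M of B.
Step 2:
                    B           G
  init          5.077       1.225
  Δ           -0.3556      0.3556
  eq            4.721        1.58
  solve Keq expr → x = 0.3556; check Q = 0.3347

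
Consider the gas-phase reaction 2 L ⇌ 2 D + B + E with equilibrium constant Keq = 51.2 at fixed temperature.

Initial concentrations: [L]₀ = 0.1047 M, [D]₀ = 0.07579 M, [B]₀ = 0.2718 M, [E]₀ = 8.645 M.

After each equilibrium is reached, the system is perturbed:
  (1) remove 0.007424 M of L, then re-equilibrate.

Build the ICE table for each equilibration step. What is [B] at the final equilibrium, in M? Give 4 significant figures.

[B]_eq = 0.3044 M

Q₀ = 1.231 vs Keq = 51.2 ⇒ Q<K, forward
Step 1:
                    L           D           B           E
  I            0.1047     0.07579      0.2718       8.645
  C          -0.07115     0.07115     0.03558     0.03558
  E           0.03355      0.1469      0.3074       8.681
  solve Keq expr → x = 0.03558; check Q = 51.2
Then remove 0.007424 M of L.
Step 2:
                    L           D           B           E
  I           0.02612      0.1469      0.3074       8.681
  C          0.005913   -0.005913   -0.002957   -0.002957
  E           0.03203       0.141      0.3044       8.678
  solve Keq expr → x = -0.002957; check Q = 51.2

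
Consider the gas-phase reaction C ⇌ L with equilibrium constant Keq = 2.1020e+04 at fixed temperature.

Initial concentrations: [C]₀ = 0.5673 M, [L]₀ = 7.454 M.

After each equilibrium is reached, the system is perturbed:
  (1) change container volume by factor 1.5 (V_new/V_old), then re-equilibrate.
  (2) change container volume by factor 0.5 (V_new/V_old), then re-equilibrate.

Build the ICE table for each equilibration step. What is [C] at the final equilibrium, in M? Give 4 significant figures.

[C]_eq = 5.0878e-04 M

Q₀ = 13.14 vs Keq = 2.1020e+04 ⇒ Q<K, forward
Step 1:
                   C          L
  I           0.5673      7.454
  C          -0.5669     0.5669
  E       3.8159e-04      8.021
  solve Keq expr → x = 0.5669; check Q = 2.1020e+04
Then change container volume by factor 1.5 (V_new/V_old).
Step 2:
                   C          L
  I       2.5439e-04      5.347
  C                0          0
  E       2.5439e-04      5.347
  solve Keq expr → x = 0; check Q = 2.1020e+04
Then change container volume by factor 0.5 (V_new/V_old).
Step 3:
                   C          L
  I       5.0878e-04      10.69
  C                0          0
  E       5.0878e-04      10.69
  solve Keq expr → x = 0; check Q = 2.1020e+04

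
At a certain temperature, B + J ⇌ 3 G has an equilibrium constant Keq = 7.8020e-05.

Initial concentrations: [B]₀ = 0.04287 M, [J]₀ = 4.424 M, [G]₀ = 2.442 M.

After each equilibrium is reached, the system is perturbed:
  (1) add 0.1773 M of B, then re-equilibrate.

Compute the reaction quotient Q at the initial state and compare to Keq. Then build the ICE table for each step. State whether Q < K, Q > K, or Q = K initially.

Q₀ = 76.78 vs Keq = 7.8020e-05 ⇒ Q>K, reverse
Step 1:
                   B          J          G
  I          0.04287      4.424      2.442
  C           0.7908     0.7908     -2.372
  E           0.8336      5.215    0.06974
  solve Keq expr → x = -0.7908; check Q = 7.8020e-05
Then add 0.1773 M of B.
Step 2:
                   B          J          G
  I            1.011      5.215    0.06974
  C        -0.001528  -0.001528   0.004585
  E            1.009      5.213    0.07432
  solve Keq expr → x = 0.001528; check Q = 7.8020e-05

Q₀ = 76.78; Q > K (proceeds reverse)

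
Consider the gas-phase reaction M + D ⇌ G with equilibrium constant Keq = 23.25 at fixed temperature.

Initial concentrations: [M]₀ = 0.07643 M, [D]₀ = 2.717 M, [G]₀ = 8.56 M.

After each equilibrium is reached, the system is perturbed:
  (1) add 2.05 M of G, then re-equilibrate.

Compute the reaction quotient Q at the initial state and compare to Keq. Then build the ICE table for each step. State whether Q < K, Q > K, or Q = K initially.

Q₀ = 41.22; Q > K (proceeds reverse)

Q₀ = 41.22 vs Keq = 23.25 ⇒ Q>K, reverse
Step 1:
                    M           D           G
  Initial     0.07643       2.717        8.56
  Change       0.0555      0.0555     -0.0555
  Equil        0.1319       2.773       8.504
  solve Keq expr → x = -0.0555; check Q = 23.25
Then add 2.05 M of G.
Step 2:
                    M           D           G
  Initial      0.1319       2.773       10.55
  Change      0.02962     0.02962    -0.02962
  Equil        0.1616       2.802       10.52
  solve Keq expr → x = -0.02962; check Q = 23.25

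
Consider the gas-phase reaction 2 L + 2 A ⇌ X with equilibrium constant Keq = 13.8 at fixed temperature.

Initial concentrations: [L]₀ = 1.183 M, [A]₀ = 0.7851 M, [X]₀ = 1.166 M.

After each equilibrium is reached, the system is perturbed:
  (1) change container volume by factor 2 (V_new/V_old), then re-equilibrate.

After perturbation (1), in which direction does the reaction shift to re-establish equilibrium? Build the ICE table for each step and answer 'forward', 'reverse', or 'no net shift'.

Q₀ = 1.352 vs Keq = 13.8 ⇒ Q<K, forward
Step 1:
                    L           A           X
  init          1.183      0.7851       1.166
  Δ           -0.3894     -0.3894      0.1947
  eq           0.7936      0.3957       1.361
  solve Keq expr → x = 0.1947; check Q = 13.8
Then change container volume by factor 2 (V_new/V_old).
Step 2:
                    L           A           X
  init         0.3968      0.1978      0.6804
  Δ            0.1692      0.1692    -0.08462
  eq            0.566      0.3671      0.5957
  solve Keq expr → x = -0.08462; check Q = 13.8

Direction: reverse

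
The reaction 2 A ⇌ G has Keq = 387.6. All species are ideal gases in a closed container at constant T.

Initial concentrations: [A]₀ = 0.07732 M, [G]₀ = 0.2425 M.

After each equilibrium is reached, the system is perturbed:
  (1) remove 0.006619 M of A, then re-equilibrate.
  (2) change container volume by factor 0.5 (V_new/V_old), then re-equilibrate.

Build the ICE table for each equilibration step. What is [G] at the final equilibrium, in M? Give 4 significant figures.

Q₀ = 40.56 vs Keq = 387.6 ⇒ Q<K, forward
Step 1:
                  A         G
  Initial   0.07732    0.2425
  Change   -0.05102   0.02551
  Equil      0.0263     0.268
  solve Keq expr → x = 0.02551; check Q = 387.6
Then remove 0.006619 M of A.
Step 2:
                  A         G
  Initial   0.01968     0.268
  Change    0.00646  -0.00323
  Equil     0.02614    0.2648
  solve Keq expr → x = -0.00323; check Q = 387.6
Then change container volume by factor 0.5 (V_new/V_old).
Step 3:
                  A         G
  Initial   0.05227    0.5296
  Change   -0.01505  0.007524
  Equil     0.03722    0.5371
  solve Keq expr → x = 0.007524; check Q = 387.6

[G]_eq = 0.5371 M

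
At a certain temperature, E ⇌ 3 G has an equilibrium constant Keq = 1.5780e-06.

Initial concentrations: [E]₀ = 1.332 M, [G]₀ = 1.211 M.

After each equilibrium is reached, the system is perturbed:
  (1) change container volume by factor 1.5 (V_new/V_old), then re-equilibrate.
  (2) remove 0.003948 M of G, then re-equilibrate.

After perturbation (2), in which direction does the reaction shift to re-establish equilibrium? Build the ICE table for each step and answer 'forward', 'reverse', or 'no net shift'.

Q₀ = 1.333 vs Keq = 1.5780e-06 ⇒ Q>K, reverse
Step 1:
                    E           G
  Initial       1.332       1.211
  Change        0.399      -1.197
  Equil         1.731     0.01398
  solve Keq expr → x = -0.399; check Q = 1.5780e-06
Then change container volume by factor 1.5 (V_new/V_old).
Step 2:
                    E           G
  Initial       1.154    0.009319
  Change  -9.6300e-04    0.002889
  Equil         1.153     0.01221
  solve Keq expr → x = 9.6300e-04; check Q = 1.5780e-06
Then remove 0.003948 M of G.
Step 3:
                    E           G
  Initial       1.153     0.00826
  Change    -0.001314    0.003943
  Equil         1.152      0.0122
  solve Keq expr → x = 0.001314; check Q = 1.5780e-06

Direction: forward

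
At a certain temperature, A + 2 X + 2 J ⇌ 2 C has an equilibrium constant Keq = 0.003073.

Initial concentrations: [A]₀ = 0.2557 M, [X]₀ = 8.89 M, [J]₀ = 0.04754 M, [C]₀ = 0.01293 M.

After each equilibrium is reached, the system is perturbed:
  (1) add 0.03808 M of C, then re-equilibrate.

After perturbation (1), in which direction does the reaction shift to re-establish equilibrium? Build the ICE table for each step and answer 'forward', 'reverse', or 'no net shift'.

Direction: reverse

Q₀ = 0.003661 vs Keq = 0.003073 ⇒ Q>K, reverse
Step 1:
                    A           X           J           C
  init         0.2557        8.89     0.04754     0.01293
  Δ        4.2897e-04  8.5794e-04  8.5794e-04 -8.5794e-04
  eq           0.2561       8.891      0.0484     0.01207
  solve Keq expr → x = -4.2897e-04; check Q = 0.003073
Then add 0.03808 M of C.
Step 2:
                    A           X           J           C
  init         0.2561       8.891      0.0484     0.05015
  Δ           0.01499     0.02997     0.02997    -0.02997
  eq           0.2711       8.921     0.07837     0.02018
  solve Keq expr → x = -0.01499; check Q = 0.003073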